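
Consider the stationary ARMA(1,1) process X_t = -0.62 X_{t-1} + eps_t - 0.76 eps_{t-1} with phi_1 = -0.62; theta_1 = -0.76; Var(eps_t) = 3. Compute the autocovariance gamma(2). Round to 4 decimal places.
\gamma(2) = 6.1343

Multiply the model equation by X_{t-k} and take expectations. With theta_0 = psi_0 = 1 and psi_j the MA(infinity) weights, this gives
  gamma(k) - sum_i phi_i gamma(k-i) = c_k,
  c_k = sigma^2 * sum_{j=k..q} theta_j psi_{j-k}   (c_k = 0 for k > q),
using gamma(-m) = gamma(m).
psi-weights needed (psi_j = theta_j + sum_i phi_i psi_{j-i}):
  psi_1 = theta_1 + phi_1 = -0.76 + (-0.62) = -1.38
Right-hand sides:
  c_0 = sigma^2 (1 + theta_1 psi_1) = 3 * (1 + (-0.76)(-1.38)) = 3 * 2.0488 = 6.1464
  c_1 = sigma^2 theta_1 = 3 * (-0.76) = -2.28
  c_2 = 0
Equations for k = 0 and k = 1 (AR order 1):
  gamma(0) = phi_1 gamma(1) + c_0
  gamma(1) = phi_1 gamma(0) + c_1
Substituting the second into the first: gamma(0) (1 - phi_1^2) = c_0 + phi_1 c_1, so
  gamma(0) = (c_0 + phi_1 c_1) / (1 - phi_1^2) = (6.1464 + (-0.62)(-2.28)) / (1 - (-0.62)^2) = 7.56 / 0.6156 = 12.280702.
  gamma(1) = phi_1 gamma(0) + c_1 = (-0.62)(12.280702) + (-2.28) = -9.894035.
For k = 2 (> q): gamma(2) = phi_1 gamma(1) = (-0.62)(-9.894035) = 6.134302.
Therefore gamma(2) = 6.1343 (to 4 decimal places).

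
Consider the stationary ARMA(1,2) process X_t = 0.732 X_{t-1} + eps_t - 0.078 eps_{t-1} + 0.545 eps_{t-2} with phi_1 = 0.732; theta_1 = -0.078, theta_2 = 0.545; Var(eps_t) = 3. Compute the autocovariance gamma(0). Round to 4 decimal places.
\gamma(0) = 11.0566

Multiply the model equation by X_{t-k} and take expectations. With theta_0 = psi_0 = 1 and psi_j the MA(infinity) weights, this gives
  gamma(k) - sum_i phi_i gamma(k-i) = c_k,
  c_k = sigma^2 * sum_{j=k..q} theta_j psi_{j-k}   (c_k = 0 for k > q),
using gamma(-m) = gamma(m).
psi-weights needed (psi_j = theta_j + sum_i phi_i psi_{j-i}):
  psi_1 = theta_1 + phi_1 = -0.078 + (0.732) = 0.654
  psi_2 = theta_2 + phi_1 psi_1 = 0.545 + (0.732)(0.654) = 1.023728
Right-hand sides:
  c_0 = sigma^2 (1 + theta_1 psi_1 + theta_2 psi_2) = 3 * (1 + (-0.078)(0.654) + (0.545)(1.023728)) = 3 * 1.50692 = 4.520759
  c_1 = sigma^2 (theta_1 + theta_2 psi_1) = 3 * (-0.078 + (0.545)(0.654)) = 0.83529
  c_2 = sigma^2 theta_2 = 3 * (0.545) = 1.635
Equations for k = 0 and k = 1 (AR order 1):
  gamma(0) = phi_1 gamma(1) + c_0
  gamma(1) = phi_1 gamma(0) + c_1
Substituting the second into the first: gamma(0) (1 - phi_1^2) = c_0 + phi_1 c_1, so
  gamma(0) = (c_0 + phi_1 c_1) / (1 - phi_1^2) = (4.520759 + (0.732)(0.83529)) / (1 - (0.732)^2) = 5.132192 / 0.464176 = 11.056564.
Therefore gamma(0) = 11.0566 (to 4 decimal places).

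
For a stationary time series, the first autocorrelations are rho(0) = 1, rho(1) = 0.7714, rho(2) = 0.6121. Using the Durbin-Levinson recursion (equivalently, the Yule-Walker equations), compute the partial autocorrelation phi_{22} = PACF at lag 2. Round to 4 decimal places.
\phi_{22} = 0.0421

The PACF at lag k is phi_{kk}, the last component of the solution
to the Yule-Walker system G_k phi = r_k where
  (G_k)_{ij} = rho(|i - j|), (r_k)_i = rho(i), i,j = 1..k.
Equivalently, Durbin-Levinson gives phi_{kk} iteratively:
  phi_{11} = rho(1)
  phi_{kk} = [rho(k) - sum_{j=1..k-1} phi_{k-1,j} rho(k-j)]
            / [1 - sum_{j=1..k-1} phi_{k-1,j} rho(j)],
  phi_{k,j} = phi_{k-1,j} - phi_{kk} phi_{k-1,k-j},  j = 1..k-1.
Step k = 1:
  phi_11 = rho(1) = 0.7714.
Step k = 2:
  phi_22 = [rho(2) - phi_11 rho(1)] / [1 - phi_11 rho(1)] = [0.6121 - (0.7714)(0.7714)] / [1 - (0.7714)(0.7714)]
         = 0.01704204 / 0.40494204 = 0.0421.
Therefore phi_{22} = 0.0421.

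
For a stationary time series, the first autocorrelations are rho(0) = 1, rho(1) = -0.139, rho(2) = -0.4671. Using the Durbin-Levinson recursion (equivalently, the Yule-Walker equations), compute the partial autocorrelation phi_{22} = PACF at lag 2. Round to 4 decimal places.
\phi_{22} = -0.4960

The PACF at lag k is phi_{kk}, the last component of the solution
to the Yule-Walker system G_k phi = r_k where
  (G_k)_{ij} = rho(|i - j|), (r_k)_i = rho(i), i,j = 1..k.
Equivalently, Durbin-Levinson gives phi_{kk} iteratively:
  phi_{11} = rho(1)
  phi_{kk} = [rho(k) - sum_{j=1..k-1} phi_{k-1,j} rho(k-j)]
            / [1 - sum_{j=1..k-1} phi_{k-1,j} rho(j)],
  phi_{k,j} = phi_{k-1,j} - phi_{kk} phi_{k-1,k-j},  j = 1..k-1.
Step k = 1:
  phi_11 = rho(1) = -0.139.
Step k = 2:
  phi_22 = [rho(2) - phi_11 rho(1)] / [1 - phi_11 rho(1)] = [-0.4671 - (-0.139)(-0.139)] / [1 - (-0.139)(-0.139)]
         = -0.486421 / 0.980679 = -0.496.
Therefore phi_{22} = -0.4960.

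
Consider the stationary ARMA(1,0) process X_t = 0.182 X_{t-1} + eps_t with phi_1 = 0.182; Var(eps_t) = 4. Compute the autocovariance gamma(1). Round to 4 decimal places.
\gamma(1) = 0.7529

Multiply the model equation by X_{t-k} and take expectations. With theta_0 = psi_0 = 1 and psi_j the MA(infinity) weights, this gives
  gamma(k) - sum_i phi_i gamma(k-i) = c_k,
  c_k = sigma^2 * sum_{j=k..q} theta_j psi_{j-k}   (c_k = 0 for k > q),
using gamma(-m) = gamma(m).
Pure AR (q = 0): c_0 = sigma^2 = 4, c_k = 0 for k >= 1.
Equations for k = 0 and k = 1 (AR order 1):
  gamma(0) = phi_1 gamma(1) + c_0
  gamma(1) = phi_1 gamma(0) + c_1
Substituting the second into the first: gamma(0) (1 - phi_1^2) = c_0 + phi_1 c_1, so
  gamma(0) = c_0 / (1 - phi_1^2) = 4 / (1 - (0.182)^2) = 4 / 0.966876 = 4.137035.
  gamma(1) = phi_1 gamma(0) = (0.182)(4.137035) = 0.75294.
Therefore gamma(1) = 0.7529 (to 4 decimal places).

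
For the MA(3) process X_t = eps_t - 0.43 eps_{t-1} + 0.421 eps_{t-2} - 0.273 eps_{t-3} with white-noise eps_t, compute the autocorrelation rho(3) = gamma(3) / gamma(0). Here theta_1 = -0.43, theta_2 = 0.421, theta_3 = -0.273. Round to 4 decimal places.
\rho(3) = -0.1900

For an MA(q) process with theta_0 = 1, the autocovariance is
  gamma(k) = sigma^2 * sum_{i=0..q-k} theta_i * theta_{i+k},
and rho(k) = gamma(k) / gamma(0). Sigma^2 cancels.
  numerator   = (1)*(-0.273) = -0.273.
  denominator = (1)^2 + (-0.43)^2 + (0.421)^2 + (-0.273)^2 = 1.43667.
  rho(3) = -0.273 / 1.43667 = -0.1900.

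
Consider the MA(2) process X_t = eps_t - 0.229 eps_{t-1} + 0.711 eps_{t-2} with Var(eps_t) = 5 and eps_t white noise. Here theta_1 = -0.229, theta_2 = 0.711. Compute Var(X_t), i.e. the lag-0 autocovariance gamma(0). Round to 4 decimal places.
\gamma(0) = 7.7898

For an MA(q) process X_t = eps_t + sum_i theta_i eps_{t-i} with
Var(eps_t) = sigma^2, the variance is
  gamma(0) = sigma^2 * (1 + sum_i theta_i^2).
  sum_i theta_i^2 = (-0.229)^2 + (0.711)^2 = 0.052441 + 0.505521 = 0.557962.
  gamma(0) = 5 * (1 + 0.557962) = 5 * 1.557962 = 7.78981, which rounds to 7.7898.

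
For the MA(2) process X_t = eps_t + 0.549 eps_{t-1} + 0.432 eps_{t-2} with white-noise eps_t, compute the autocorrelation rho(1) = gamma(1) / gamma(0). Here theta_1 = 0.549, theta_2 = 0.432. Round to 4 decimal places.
\rho(1) = 0.5283

For an MA(q) process with theta_0 = 1, the autocovariance is
  gamma(k) = sigma^2 * sum_{i=0..q-k} theta_i * theta_{i+k},
and rho(k) = gamma(k) / gamma(0). Sigma^2 cancels.
  numerator   = (1)*(0.549) + (0.549)*(0.432) = 0.786168.
  denominator = (1)^2 + (0.549)^2 + (0.432)^2 = 1.488025.
  rho(1) = 0.786168 / 1.488025 = 0.5283.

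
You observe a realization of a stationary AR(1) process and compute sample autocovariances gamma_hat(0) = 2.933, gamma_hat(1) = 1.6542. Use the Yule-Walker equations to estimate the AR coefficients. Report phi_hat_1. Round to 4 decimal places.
\hat\phi_{1} = 0.5640

The Yule-Walker equations for an AR(p) process read, in matrix form,
  Gamma_p phi = r_p,   with   (Gamma_p)_{ij} = gamma(|i - j|),
                       (r_p)_i = gamma(i),   i,j = 1..p.
Substitute the sample gammas (Toeplitz matrix and right-hand side of size 1):
  Gamma_p = [[2.933]]
  r_p     = [1.6542]
With p = 1 this is the single equation gamma(0) phi_1 = gamma(1):
  phi_hat_1 = gamma(1) / gamma(0) = 1.6542 / 2.933 = 0.5640.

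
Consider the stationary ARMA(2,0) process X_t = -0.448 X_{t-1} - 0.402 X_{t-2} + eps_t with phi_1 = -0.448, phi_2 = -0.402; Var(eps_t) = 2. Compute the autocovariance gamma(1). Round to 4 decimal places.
\gamma(1) = -0.8490

Multiply the model equation by X_{t-k} and take expectations. With theta_0 = psi_0 = 1 and psi_j the MA(infinity) weights, this gives
  gamma(k) - sum_i phi_i gamma(k-i) = c_k,
  c_k = sigma^2 * sum_{j=k..q} theta_j psi_{j-k}   (c_k = 0 for k > q),
using gamma(-m) = gamma(m).
Pure AR (q = 0): c_0 = sigma^2 = 2, c_k = 0 for k >= 1.
Equations for k = 0, 1, 2 (AR order 2, c_2 = 0):
  (E0) gamma(0) = phi_1 gamma(1) + phi_2 gamma(2) + c_0
  (E1) gamma(1) = phi_1 gamma(0) + phi_2 gamma(1) + c_1
  (E2) gamma(2) = phi_1 gamma(1) + phi_2 gamma(0)
From (E1): gamma(1) = A gamma(0) + B with
  A = phi_1 / (1 - phi_2) = -0.448 / 1.402 = -0.319544,   B = c_1 / (1 - phi_2) = 0 / 1.402 = 0.
Insert (E2) into (E0): gamma(0) (1 - phi_2^2) = phi_1 (1 + phi_2) gamma(1) + c_0.
  phi_1 (1 + phi_2) = (-0.448)(0.598) = -0.267904,   1 - phi_2^2 = 0.838396.
Replace gamma(1) by A gamma(0) + B and collect gamma(0):
  gamma(0) [0.838396 - (-0.267904)(-0.319544)] = c_0 = 2
  gamma(0) * 0.752789 = 2
  gamma(0) = 2 / 0.752789 = 2.656787.
  gamma(1) = A gamma(0) = (-0.319544)(2.656787) = -0.848959.
Therefore gamma(1) = -0.8490 (to 4 decimal places).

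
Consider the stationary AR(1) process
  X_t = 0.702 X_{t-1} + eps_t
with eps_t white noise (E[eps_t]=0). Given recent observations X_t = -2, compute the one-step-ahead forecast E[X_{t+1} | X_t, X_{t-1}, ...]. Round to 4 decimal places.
E[X_{t+1} \mid \mathcal F_t] = -1.4040

For an AR(p) model X_t = c + sum_i phi_i X_{t-i} + eps_t, the
one-step-ahead conditional mean is
  E[X_{t+1} | X_t, ...] = c + sum_i phi_i X_{t+1-i}.
Substitute known values:
  E[X_{t+1} | ...] = (0.702) * (-2)
                   = -1.4040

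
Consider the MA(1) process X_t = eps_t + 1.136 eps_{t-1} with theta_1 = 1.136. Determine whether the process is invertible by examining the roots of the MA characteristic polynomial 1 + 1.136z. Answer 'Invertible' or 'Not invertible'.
\text{Not invertible}

The MA(q) characteristic polynomial is P(z) = 1 + 1.136z.
Invertibility requires all roots to lie outside the unit circle, i.e. |z| > 1 for every root.
This is linear in z: 1 + (1.136) z = 0  =>  z = -1/(1.136) = -0.880282,  |z| = 0.880282.
Moduli of all roots: 0.8803.
All moduli strictly greater than 1? No.
Verdict: Not invertible.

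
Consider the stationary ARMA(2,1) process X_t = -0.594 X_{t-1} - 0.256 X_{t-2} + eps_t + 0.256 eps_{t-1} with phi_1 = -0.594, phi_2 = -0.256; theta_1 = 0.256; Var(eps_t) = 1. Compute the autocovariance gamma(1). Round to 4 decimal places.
\gamma(1) = -0.3330

Multiply the model equation by X_{t-k} and take expectations. With theta_0 = psi_0 = 1 and psi_j the MA(infinity) weights, this gives
  gamma(k) - sum_i phi_i gamma(k-i) = c_k,
  c_k = sigma^2 * sum_{j=k..q} theta_j psi_{j-k}   (c_k = 0 for k > q),
using gamma(-m) = gamma(m).
psi-weights needed (psi_j = theta_j + sum_i phi_i psi_{j-i}):
  psi_1 = theta_1 + phi_1 = 0.256 + (-0.594) = -0.338
Right-hand sides:
  c_0 = sigma^2 (1 + theta_1 psi_1) = 1 * (1 + (0.256)(-0.338)) = 1 * 0.913472 = 0.913472
  c_1 = sigma^2 theta_1 = 1 * (0.256) = 0.256
  c_2 = 0
Equations for k = 0, 1, 2 (AR order 2, c_2 = 0):
  (E0) gamma(0) = phi_1 gamma(1) + phi_2 gamma(2) + c_0
  (E1) gamma(1) = phi_1 gamma(0) + phi_2 gamma(1) + c_1
  (E2) gamma(2) = phi_1 gamma(1) + phi_2 gamma(0)
From (E1): gamma(1) = A gamma(0) + B with
  A = phi_1 / (1 - phi_2) = -0.594 / 1.256 = -0.47293,   B = c_1 / (1 - phi_2) = 0.256 / 1.256 = 0.203822.
Insert (E2) into (E0): gamma(0) (1 - phi_2^2) = phi_1 (1 + phi_2) gamma(1) + c_0.
  phi_1 (1 + phi_2) = (-0.594)(0.744) = -0.441936,   1 - phi_2^2 = 0.934464.
Replace gamma(1) by A gamma(0) + B and collect gamma(0):
  gamma(0) [0.934464 - (-0.441936)(-0.47293)] = (-0.441936)(0.203822) + 0.913472
  gamma(0) * 0.725459 = 0.823396
  gamma(0) = 0.823396 / 0.725459 = 1.135.
  gamma(1) = A gamma(0) + B = (-0.47293)(1.135) + (0.203822) = -0.332954.
Therefore gamma(1) = -0.3330 (to 4 decimal places).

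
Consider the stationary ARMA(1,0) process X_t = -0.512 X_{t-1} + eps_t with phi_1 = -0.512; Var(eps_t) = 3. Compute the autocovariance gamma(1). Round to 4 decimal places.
\gamma(1) = -2.0817

Multiply the model equation by X_{t-k} and take expectations. With theta_0 = psi_0 = 1 and psi_j the MA(infinity) weights, this gives
  gamma(k) - sum_i phi_i gamma(k-i) = c_k,
  c_k = sigma^2 * sum_{j=k..q} theta_j psi_{j-k}   (c_k = 0 for k > q),
using gamma(-m) = gamma(m).
Pure AR (q = 0): c_0 = sigma^2 = 3, c_k = 0 for k >= 1.
Equations for k = 0 and k = 1 (AR order 1):
  gamma(0) = phi_1 gamma(1) + c_0
  gamma(1) = phi_1 gamma(0) + c_1
Substituting the second into the first: gamma(0) (1 - phi_1^2) = c_0 + phi_1 c_1, so
  gamma(0) = c_0 / (1 - phi_1^2) = 3 / (1 - (-0.512)^2) = 3 / 0.737856 = 4.065834.
  gamma(1) = phi_1 gamma(0) = (-0.512)(4.065834) = -2.081707.
Therefore gamma(1) = -2.0817 (to 4 decimal places).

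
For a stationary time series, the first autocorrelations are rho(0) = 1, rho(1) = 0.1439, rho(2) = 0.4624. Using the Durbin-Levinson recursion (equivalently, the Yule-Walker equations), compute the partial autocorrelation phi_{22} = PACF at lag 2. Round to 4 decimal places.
\phi_{22} = 0.4510

The PACF at lag k is phi_{kk}, the last component of the solution
to the Yule-Walker system G_k phi = r_k where
  (G_k)_{ij} = rho(|i - j|), (r_k)_i = rho(i), i,j = 1..k.
Equivalently, Durbin-Levinson gives phi_{kk} iteratively:
  phi_{11} = rho(1)
  phi_{kk} = [rho(k) - sum_{j=1..k-1} phi_{k-1,j} rho(k-j)]
            / [1 - sum_{j=1..k-1} phi_{k-1,j} rho(j)],
  phi_{k,j} = phi_{k-1,j} - phi_{kk} phi_{k-1,k-j},  j = 1..k-1.
Step k = 1:
  phi_11 = rho(1) = 0.1439.
Step k = 2:
  phi_22 = [rho(2) - phi_11 rho(1)] / [1 - phi_11 rho(1)] = [0.4624 - (0.1439)(0.1439)] / [1 - (0.1439)(0.1439)]
         = 0.44169279 / 0.97929279 = 0.451.
Therefore phi_{22} = 0.4510.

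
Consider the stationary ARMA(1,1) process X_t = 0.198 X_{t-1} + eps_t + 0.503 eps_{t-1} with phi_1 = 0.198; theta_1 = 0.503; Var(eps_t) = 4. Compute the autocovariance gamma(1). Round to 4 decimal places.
\gamma(1) = 3.2091

Multiply the model equation by X_{t-k} and take expectations. With theta_0 = psi_0 = 1 and psi_j the MA(infinity) weights, this gives
  gamma(k) - sum_i phi_i gamma(k-i) = c_k,
  c_k = sigma^2 * sum_{j=k..q} theta_j psi_{j-k}   (c_k = 0 for k > q),
using gamma(-m) = gamma(m).
psi-weights needed (psi_j = theta_j + sum_i phi_i psi_{j-i}):
  psi_1 = theta_1 + phi_1 = 0.503 + (0.198) = 0.701
Right-hand sides:
  c_0 = sigma^2 (1 + theta_1 psi_1) = 4 * (1 + (0.503)(0.701)) = 4 * 1.352603 = 5.410412
  c_1 = sigma^2 theta_1 = 4 * (0.503) = 2.012
  c_2 = 0
Equations for k = 0 and k = 1 (AR order 1):
  gamma(0) = phi_1 gamma(1) + c_0
  gamma(1) = phi_1 gamma(0) + c_1
Substituting the second into the first: gamma(0) (1 - phi_1^2) = c_0 + phi_1 c_1, so
  gamma(0) = (c_0 + phi_1 c_1) / (1 - phi_1^2) = (5.410412 + (0.198)(2.012)) / (1 - (0.198)^2) = 5.808788 / 0.960796 = 6.045808.
  gamma(1) = phi_1 gamma(0) + c_1 = (0.198)(6.045808) + (2.012) = 3.20907.
Therefore gamma(1) = 3.2091 (to 4 decimal places).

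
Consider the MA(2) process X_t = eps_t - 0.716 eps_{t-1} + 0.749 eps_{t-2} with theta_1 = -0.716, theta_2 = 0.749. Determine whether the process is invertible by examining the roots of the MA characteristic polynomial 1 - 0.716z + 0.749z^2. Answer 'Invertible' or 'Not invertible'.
\text{Invertible}

The MA(q) characteristic polynomial is P(z) = 1 - 0.716z + 0.749z^2.
Invertibility requires all roots to lie outside the unit circle, i.e. |z| > 1 for every root.
Set 1 + (-0.716) z + (0.749) z^2 = 0, i.e. a z^2 + b z + c = 0 with a = 0.749, b = -0.716, c = 1.
Discriminant D = b^2 - 4ac = (-0.716)^2 - 4*(0.749)*1 = 0.512656 - (2.996) = -2.483344.
D < 0, so the roots are the complex-conjugate pair z = (-b +/- i sqrt(-D)) / (2a) = 0.478 +/- 1.052i.
For a conjugate pair |z|^2 = z * conj(z) = (product of roots) = c/a = 1/(0.749) = 1.335113, so |z| = sqrt(1.335113) = 1.1555 for both roots.
Moduli of all roots: 1.1555, 1.1555.
All moduli strictly greater than 1? Yes.
Verdict: Invertible.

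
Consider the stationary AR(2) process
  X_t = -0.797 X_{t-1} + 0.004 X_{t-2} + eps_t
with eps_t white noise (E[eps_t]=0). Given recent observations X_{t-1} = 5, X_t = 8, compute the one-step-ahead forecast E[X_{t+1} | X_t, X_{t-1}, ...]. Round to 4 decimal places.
E[X_{t+1} \mid \mathcal F_t] = -6.3560

For an AR(p) model X_t = c + sum_i phi_i X_{t-i} + eps_t, the
one-step-ahead conditional mean is
  E[X_{t+1} | X_t, ...] = c + sum_i phi_i X_{t+1-i}.
Substitute known values:
  E[X_{t+1} | ...] = (-0.797) * (8) + (0.004) * (5)
                   = -6.3560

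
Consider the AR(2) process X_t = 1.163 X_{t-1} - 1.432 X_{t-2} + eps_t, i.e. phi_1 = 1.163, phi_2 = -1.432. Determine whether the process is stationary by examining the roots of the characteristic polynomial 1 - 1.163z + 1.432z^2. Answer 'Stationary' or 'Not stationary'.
\text{Not stationary}

The AR(p) characteristic polynomial is P(z) = 1 - 1.163z + 1.432z^2.
Stationarity requires all roots to lie outside the unit circle, i.e. |z| > 1 for every root.
Set 1 + (-1.163) z + (1.432) z^2 = 0, i.e. a z^2 + b z + c = 0 with a = 1.432, b = -1.163, c = 1.
Discriminant D = b^2 - 4ac = (-1.163)^2 - 4*(1.432)*1 = 1.352569 - (5.728) = -4.375431.
D < 0, so the roots are the complex-conjugate pair z = (-b +/- i sqrt(-D)) / (2a) = 0.4061 +/- 0.7304i.
For a conjugate pair |z|^2 = z * conj(z) = (product of roots) = c/a = 1/(1.432) = 0.698324, so |z| = sqrt(0.698324) = 0.8357 for both roots.
Moduli of all roots: 0.8357, 0.8357.
All moduli strictly greater than 1? No.
Verdict: Not stationary.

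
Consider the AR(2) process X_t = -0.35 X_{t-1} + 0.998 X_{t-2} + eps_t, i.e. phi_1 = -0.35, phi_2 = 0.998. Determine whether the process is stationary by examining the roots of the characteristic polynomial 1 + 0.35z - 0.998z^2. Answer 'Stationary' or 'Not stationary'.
\text{Not stationary}

The AR(p) characteristic polynomial is P(z) = 1 + 0.35z - 0.998z^2.
Stationarity requires all roots to lie outside the unit circle, i.e. |z| > 1 for every root.
Set 1 + (0.35) z + (-0.998) z^2 = 0, i.e. a z^2 + b z + c = 0 with a = -0.998, b = 0.35, c = 1.
Discriminant D = b^2 - 4ac = (0.35)^2 - 4*(-0.998)*1 = 0.1225 - (-3.992) = 4.1145.
D >= 0, so the roots are real: z = (-b +/- sqrt(D)) / (2a) = (-0.35 +/- 2.028423) / (-1.996).
  z_1 = (-0.35 + 2.028423) / (-1.996) = -0.8409,   |z_1| = 0.8409.
  z_2 = (-0.35 - 2.028423) / (-1.996) = 1.1916,   |z_2| = 1.1916.
Moduli of all roots: 0.8409, 1.1916.
All moduli strictly greater than 1? No.
Verdict: Not stationary.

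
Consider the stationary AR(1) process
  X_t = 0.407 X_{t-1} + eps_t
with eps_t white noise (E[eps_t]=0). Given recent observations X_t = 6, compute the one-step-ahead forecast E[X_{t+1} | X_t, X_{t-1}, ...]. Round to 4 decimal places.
E[X_{t+1} \mid \mathcal F_t] = 2.4420

For an AR(p) model X_t = c + sum_i phi_i X_{t-i} + eps_t, the
one-step-ahead conditional mean is
  E[X_{t+1} | X_t, ...] = c + sum_i phi_i X_{t+1-i}.
Substitute known values:
  E[X_{t+1} | ...] = (0.407) * (6)
                   = 2.4420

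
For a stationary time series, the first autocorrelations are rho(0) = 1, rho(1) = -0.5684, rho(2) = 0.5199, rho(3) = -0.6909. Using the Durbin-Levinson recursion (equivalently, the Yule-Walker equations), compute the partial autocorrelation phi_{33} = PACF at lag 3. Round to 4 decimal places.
\phi_{33} = -0.5100

The PACF at lag k is phi_{kk}, the last component of the solution
to the Yule-Walker system G_k phi = r_k where
  (G_k)_{ij} = rho(|i - j|), (r_k)_i = rho(i), i,j = 1..k.
Equivalently, Durbin-Levinson gives phi_{kk} iteratively:
  phi_{11} = rho(1)
  phi_{kk} = [rho(k) - sum_{j=1..k-1} phi_{k-1,j} rho(k-j)]
            / [1 - sum_{j=1..k-1} phi_{k-1,j} rho(j)],
  phi_{k,j} = phi_{k-1,j} - phi_{kk} phi_{k-1,k-j},  j = 1..k-1.
Step k = 1:
  phi_11 = rho(1) = -0.5684.
Step k = 2:
  phi_22 = [rho(2) - phi_11 rho(1)] / [1 - phi_11 rho(1)] = [0.5199 - (-0.5684)(-0.5684)] / [1 - (-0.5684)(-0.5684)]
         = 0.19682144 / 0.67692144 = 0.29076.
  Update: phi_21 = phi_11 - phi_22 phi_11 = -0.5684 - (0.29076)(-0.5684) = -0.403132.
Step k = 3:
  phi_33 = [rho(3) - phi_21 rho(2) - phi_22 rho(1)] / [1 - phi_21 rho(1) - phi_22 rho(2)]
    numerator   = -0.6909 - (-0.403132)(0.5199) - (0.29076)(-0.5684) = -0.31604378
    denominator = 1 - (-0.403132)(-0.5684) - (0.29076)(0.5199) = 0.61969371
  phi_33 = -0.31604378 / 0.61969371 = -0.51.
Therefore phi_{33} = -0.5100.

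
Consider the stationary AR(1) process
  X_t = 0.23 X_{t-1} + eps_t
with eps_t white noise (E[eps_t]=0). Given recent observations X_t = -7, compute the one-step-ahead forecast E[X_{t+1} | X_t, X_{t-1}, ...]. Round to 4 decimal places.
E[X_{t+1} \mid \mathcal F_t] = -1.6100

For an AR(p) model X_t = c + sum_i phi_i X_{t-i} + eps_t, the
one-step-ahead conditional mean is
  E[X_{t+1} | X_t, ...] = c + sum_i phi_i X_{t+1-i}.
Substitute known values:
  E[X_{t+1} | ...] = (0.23) * (-7)
                   = -1.6100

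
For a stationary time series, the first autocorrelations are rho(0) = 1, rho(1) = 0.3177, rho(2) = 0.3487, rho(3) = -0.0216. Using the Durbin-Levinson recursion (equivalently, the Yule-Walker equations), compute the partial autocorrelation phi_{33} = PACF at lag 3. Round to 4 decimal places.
\phi_{33} = -0.2280

The PACF at lag k is phi_{kk}, the last component of the solution
to the Yule-Walker system G_k phi = r_k where
  (G_k)_{ij} = rho(|i - j|), (r_k)_i = rho(i), i,j = 1..k.
Equivalently, Durbin-Levinson gives phi_{kk} iteratively:
  phi_{11} = rho(1)
  phi_{kk} = [rho(k) - sum_{j=1..k-1} phi_{k-1,j} rho(k-j)]
            / [1 - sum_{j=1..k-1} phi_{k-1,j} rho(j)],
  phi_{k,j} = phi_{k-1,j} - phi_{kk} phi_{k-1,k-j},  j = 1..k-1.
Step k = 1:
  phi_11 = rho(1) = 0.3177.
Step k = 2:
  phi_22 = [rho(2) - phi_11 rho(1)] / [1 - phi_11 rho(1)] = [0.3487 - (0.3177)(0.3177)] / [1 - (0.3177)(0.3177)]
         = 0.24776671 / 0.89906671 = 0.275582.
  Update: phi_21 = phi_11 - phi_22 phi_11 = 0.3177 - (0.275582)(0.3177) = 0.230148.
Step k = 3:
  phi_33 = [rho(3) - phi_21 rho(2) - phi_22 rho(1)] / [1 - phi_21 rho(1) - phi_22 rho(2)]
    numerator   = -0.0216 - (0.230148)(0.3487) - (0.275582)(0.3177) = -0.18940489
    denominator = 1 - (0.230148)(0.3177) - (0.275582)(0.3487) = 0.83078663
  phi_33 = -0.18940489 / 0.83078663 = -0.228.
Therefore phi_{33} = -0.2280.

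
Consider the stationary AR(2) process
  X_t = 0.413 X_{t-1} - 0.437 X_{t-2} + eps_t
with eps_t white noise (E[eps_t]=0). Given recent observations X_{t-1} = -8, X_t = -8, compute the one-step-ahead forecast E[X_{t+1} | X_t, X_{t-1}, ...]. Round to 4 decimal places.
E[X_{t+1} \mid \mathcal F_t] = 0.1920

For an AR(p) model X_t = c + sum_i phi_i X_{t-i} + eps_t, the
one-step-ahead conditional mean is
  E[X_{t+1} | X_t, ...] = c + sum_i phi_i X_{t+1-i}.
Substitute known values:
  E[X_{t+1} | ...] = (0.413) * (-8) + (-0.437) * (-8)
                   = 0.1920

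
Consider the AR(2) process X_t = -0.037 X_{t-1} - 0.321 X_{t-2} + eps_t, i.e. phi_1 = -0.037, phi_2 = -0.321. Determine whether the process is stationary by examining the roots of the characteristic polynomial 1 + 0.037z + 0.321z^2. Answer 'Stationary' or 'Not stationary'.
\text{Stationary}

The AR(p) characteristic polynomial is P(z) = 1 + 0.037z + 0.321z^2.
Stationarity requires all roots to lie outside the unit circle, i.e. |z| > 1 for every root.
Set 1 + (0.037) z + (0.321) z^2 = 0, i.e. a z^2 + b z + c = 0 with a = 0.321, b = 0.037, c = 1.
Discriminant D = b^2 - 4ac = (0.037)^2 - 4*(0.321)*1 = 0.001369 - (1.284) = -1.282631.
D < 0, so the roots are the complex-conjugate pair z = (-b +/- i sqrt(-D)) / (2a) = -0.0576 +/- 1.7641i.
For a conjugate pair |z|^2 = z * conj(z) = (product of roots) = c/a = 1/(0.321) = 3.115265, so |z| = sqrt(3.115265) = 1.765 for both roots.
Moduli of all roots: 1.7650, 1.7650.
All moduli strictly greater than 1? Yes.
Verdict: Stationary.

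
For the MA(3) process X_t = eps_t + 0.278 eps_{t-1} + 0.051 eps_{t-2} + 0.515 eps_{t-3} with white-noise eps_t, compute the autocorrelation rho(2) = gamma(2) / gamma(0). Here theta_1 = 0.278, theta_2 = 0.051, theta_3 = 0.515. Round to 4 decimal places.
\rho(2) = 0.1444

For an MA(q) process with theta_0 = 1, the autocovariance is
  gamma(k) = sigma^2 * sum_{i=0..q-k} theta_i * theta_{i+k},
and rho(k) = gamma(k) / gamma(0). Sigma^2 cancels.
  numerator   = (1)*(0.051) + (0.278)*(0.515) = 0.19417.
  denominator = (1)^2 + (0.278)^2 + (0.051)^2 + (0.515)^2 = 1.34511.
  rho(2) = 0.19417 / 1.34511 = 0.1444.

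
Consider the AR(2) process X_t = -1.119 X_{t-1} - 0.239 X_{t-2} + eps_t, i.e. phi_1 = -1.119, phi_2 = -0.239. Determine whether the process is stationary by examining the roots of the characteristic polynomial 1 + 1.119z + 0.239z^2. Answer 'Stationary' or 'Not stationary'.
\text{Stationary}

The AR(p) characteristic polynomial is P(z) = 1 + 1.119z + 0.239z^2.
Stationarity requires all roots to lie outside the unit circle, i.e. |z| > 1 for every root.
Set 1 + (1.119) z + (0.239) z^2 = 0, i.e. a z^2 + b z + c = 0 with a = 0.239, b = 1.119, c = 1.
Discriminant D = b^2 - 4ac = (1.119)^2 - 4*(0.239)*1 = 1.252161 - (0.956) = 0.296161.
D >= 0, so the roots are real: z = (-b +/- sqrt(D)) / (2a) = (-1.119 +/- 0.544207) / (0.478).
  z_1 = (-1.119 + 0.544207) / (0.478) = -1.2025,   |z_1| = 1.2025.
  z_2 = (-1.119 - 0.544207) / (0.478) = -3.4795,   |z_2| = 3.4795.
Moduli of all roots: 1.2025, 3.4795.
All moduli strictly greater than 1? Yes.
Verdict: Stationary.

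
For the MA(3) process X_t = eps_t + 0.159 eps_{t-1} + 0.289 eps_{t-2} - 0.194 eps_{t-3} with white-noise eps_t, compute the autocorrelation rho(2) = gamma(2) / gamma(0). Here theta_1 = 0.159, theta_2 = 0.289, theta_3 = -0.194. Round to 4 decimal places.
\rho(2) = 0.2252

For an MA(q) process with theta_0 = 1, the autocovariance is
  gamma(k) = sigma^2 * sum_{i=0..q-k} theta_i * theta_{i+k},
and rho(k) = gamma(k) / gamma(0). Sigma^2 cancels.
  numerator   = (1)*(0.289) + (0.159)*(-0.194) = 0.258154.
  denominator = (1)^2 + (0.159)^2 + (0.289)^2 + (-0.194)^2 = 1.146438.
  rho(2) = 0.258154 / 1.146438 = 0.2252.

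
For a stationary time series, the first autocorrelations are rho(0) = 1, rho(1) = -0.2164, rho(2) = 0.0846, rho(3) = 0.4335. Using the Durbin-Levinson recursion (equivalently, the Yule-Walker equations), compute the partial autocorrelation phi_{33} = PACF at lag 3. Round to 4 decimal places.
\phi_{33} = 0.4830

The PACF at lag k is phi_{kk}, the last component of the solution
to the Yule-Walker system G_k phi = r_k where
  (G_k)_{ij} = rho(|i - j|), (r_k)_i = rho(i), i,j = 1..k.
Equivalently, Durbin-Levinson gives phi_{kk} iteratively:
  phi_{11} = rho(1)
  phi_{kk} = [rho(k) - sum_{j=1..k-1} phi_{k-1,j} rho(k-j)]
            / [1 - sum_{j=1..k-1} phi_{k-1,j} rho(j)],
  phi_{k,j} = phi_{k-1,j} - phi_{kk} phi_{k-1,k-j},  j = 1..k-1.
Step k = 1:
  phi_11 = rho(1) = -0.2164.
Step k = 2:
  phi_22 = [rho(2) - phi_11 rho(1)] / [1 - phi_11 rho(1)] = [0.0846 - (-0.2164)(-0.2164)] / [1 - (-0.2164)(-0.2164)]
         = 0.03777104 / 0.95317104 = 0.039627.
  Update: phi_21 = phi_11 - phi_22 phi_11 = -0.2164 - (0.039627)(-0.2164) = -0.207825.
Step k = 3:
  phi_33 = [rho(3) - phi_21 rho(2) - phi_22 rho(1)] / [1 - phi_21 rho(1) - phi_22 rho(2)]
    numerator   = 0.4335 - (-0.207825)(0.0846) - (0.039627)(-0.2164) = 0.4596572
    denominator = 1 - (-0.207825)(-0.2164) - (0.039627)(0.0846) = 0.9516743
  phi_33 = 0.4596572 / 0.9516743 = 0.483.
Therefore phi_{33} = 0.4830.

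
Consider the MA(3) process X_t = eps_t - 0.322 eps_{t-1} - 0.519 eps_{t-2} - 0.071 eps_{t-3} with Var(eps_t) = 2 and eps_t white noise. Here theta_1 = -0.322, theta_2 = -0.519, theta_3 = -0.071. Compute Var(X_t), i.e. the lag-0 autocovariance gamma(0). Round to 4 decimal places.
\gamma(0) = 2.7562

For an MA(q) process X_t = eps_t + sum_i theta_i eps_{t-i} with
Var(eps_t) = sigma^2, the variance is
  gamma(0) = sigma^2 * (1 + sum_i theta_i^2).
  sum_i theta_i^2 = (-0.322)^2 + (-0.519)^2 + (-0.071)^2 = 0.103684 + 0.269361 + 0.005041 = 0.378086.
  gamma(0) = 2 * (1 + 0.378086) = 2 * 1.378086 = 2.756172, which rounds to 2.7562.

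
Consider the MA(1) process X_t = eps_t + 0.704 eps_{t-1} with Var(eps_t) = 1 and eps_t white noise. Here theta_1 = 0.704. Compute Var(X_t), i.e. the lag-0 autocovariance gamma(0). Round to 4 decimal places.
\gamma(0) = 1.4956

For an MA(q) process X_t = eps_t + sum_i theta_i eps_{t-i} with
Var(eps_t) = sigma^2, the variance is
  gamma(0) = sigma^2 * (1 + sum_i theta_i^2).
  sum_i theta_i^2 = (0.704)^2 = 0.495616.
  gamma(0) = 1 * (1 + 0.495616) = 1 * 1.495616 = 1.495616, which rounds to 1.4956.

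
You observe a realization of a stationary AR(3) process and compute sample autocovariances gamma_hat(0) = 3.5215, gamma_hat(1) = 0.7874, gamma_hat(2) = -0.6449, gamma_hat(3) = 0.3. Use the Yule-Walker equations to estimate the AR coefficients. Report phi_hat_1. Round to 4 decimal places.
\hat\phi_{1} = 0.3310

The Yule-Walker equations for an AR(p) process read, in matrix form,
  Gamma_p phi = r_p,   with   (Gamma_p)_{ij} = gamma(|i - j|),
                       (r_p)_i = gamma(i),   i,j = 1..p.
Substitute the sample gammas (Toeplitz matrix and right-hand side of size 3):
  Gamma_p = [[3.5215, 0.7874, -0.6449], [0.7874, 3.5215, 0.7874], [-0.6449, 0.7874, 3.5215]]
  r_p     = [0.7874, -0.6449, 0.3]
Written out (R1..R3):
  (R1) 3.5215 phi_1 + 0.7874 phi_2 - 0.6449 phi_3 = 0.7874
  (R2) 0.7874 phi_1 + 3.5215 phi_2 + 0.7874 phi_3 = -0.6449
  (R3) -0.6449 phi_1 + 0.7874 phi_2 + 3.5215 phi_3 = 0.3
Gaussian elimination:
  R2 <- R2 - (0.7874/3.5215) R1 = R2 - (0.223598) R1:  3.345439 phi_2 + 0.931598 phi_3 = -0.820961
  R3 <- R3 - (-0.6449/3.5215) R1 = R3 - (-0.183132) R1:  0.931598 phi_2 + 3.403398 phi_3 = 0.444198
  R3 <- R3 - (0.931598/3.345439) R2 = R3 - (0.278468) R2:  3.143978 phi_3 = 0.67281
Back-substitution:
  phi_hat_3 = 0.67281 / 3.143978 = 0.214
  phi_hat_2 = (-0.820961 - (0.931598)(0.214)) / 3.345439 = -0.304989
  phi_hat_1 = (0.7874 - (0.7874)(-0.304989) - (-0.6449)(0.214)) / 3.5215 = 0.330983
So phi_hat = [0.3310, -0.3050, 0.2140].
Therefore phi_hat_1 = 0.3310.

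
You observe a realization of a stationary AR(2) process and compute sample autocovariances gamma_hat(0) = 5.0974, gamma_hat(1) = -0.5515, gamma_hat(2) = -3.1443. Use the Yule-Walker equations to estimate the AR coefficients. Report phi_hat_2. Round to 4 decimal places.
\hat\phi_{2} = -0.6360

The Yule-Walker equations for an AR(p) process read, in matrix form,
  Gamma_p phi = r_p,   with   (Gamma_p)_{ij} = gamma(|i - j|),
                       (r_p)_i = gamma(i),   i,j = 1..p.
Substitute the sample gammas (Toeplitz matrix and right-hand side of size 2):
  Gamma_p = [[5.0974, -0.5515], [-0.5515, 5.0974]]
  r_p     = [-0.5515, -3.1443]
Written out:
  5.0974 phi_1 - 0.5515 phi_2 = -0.5515
  -0.5515 phi_1 + 5.0974 phi_2 = -3.1443
Solve by Cramer's rule:
  det = gamma(0)^2 - gamma(1)^2 = (5.0974)^2 - (-0.5515)^2 = 25.98348676 - 0.30415225 = 25.67933451
  phi_hat_1 = [gamma(1) gamma(0) - gamma(1) gamma(2)] / det = [(-0.5515)(5.0974) - (-0.5515)(-3.1443)] / 25.67933451 = -4.54529755 / 25.67933451 = -0.177
  phi_hat_2 = [gamma(0) gamma(2) - gamma(1)^2] / det = [(5.0974)(-3.1443) - (-0.5515)^2] / 25.67933451 = -16.33190707 / 25.67933451 = -0.636
So phi_hat = [-0.1770, -0.6360].
Therefore phi_hat_2 = -0.6360.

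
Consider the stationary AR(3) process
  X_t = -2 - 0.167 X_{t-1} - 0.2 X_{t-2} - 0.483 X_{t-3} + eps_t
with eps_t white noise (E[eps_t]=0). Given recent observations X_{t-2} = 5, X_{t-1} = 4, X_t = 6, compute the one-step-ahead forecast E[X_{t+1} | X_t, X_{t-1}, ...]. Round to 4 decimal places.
E[X_{t+1} \mid \mathcal F_t] = -6.2170

For an AR(p) model X_t = c + sum_i phi_i X_{t-i} + eps_t, the
one-step-ahead conditional mean is
  E[X_{t+1} | X_t, ...] = c + sum_i phi_i X_{t+1-i}.
Substitute known values:
  E[X_{t+1} | ...] = -2 + (-0.167) * (6) + (-0.2) * (4) + (-0.483) * (5)
                   = -6.2170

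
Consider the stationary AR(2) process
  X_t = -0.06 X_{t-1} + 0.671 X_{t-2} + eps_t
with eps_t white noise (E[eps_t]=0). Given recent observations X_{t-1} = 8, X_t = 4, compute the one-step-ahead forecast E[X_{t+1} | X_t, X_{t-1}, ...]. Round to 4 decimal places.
E[X_{t+1} \mid \mathcal F_t] = 5.1280

For an AR(p) model X_t = c + sum_i phi_i X_{t-i} + eps_t, the
one-step-ahead conditional mean is
  E[X_{t+1} | X_t, ...] = c + sum_i phi_i X_{t+1-i}.
Substitute known values:
  E[X_{t+1} | ...] = (-0.06) * (4) + (0.671) * (8)
                   = 5.1280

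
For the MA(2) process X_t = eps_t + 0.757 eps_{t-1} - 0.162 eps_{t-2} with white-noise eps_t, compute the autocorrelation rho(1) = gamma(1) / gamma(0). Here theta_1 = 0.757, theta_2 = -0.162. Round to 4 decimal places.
\rho(1) = 0.3967

For an MA(q) process with theta_0 = 1, the autocovariance is
  gamma(k) = sigma^2 * sum_{i=0..q-k} theta_i * theta_{i+k},
and rho(k) = gamma(k) / gamma(0). Sigma^2 cancels.
  numerator   = (1)*(0.757) + (0.757)*(-0.162) = 0.634366.
  denominator = (1)^2 + (0.757)^2 + (-0.162)^2 = 1.599293.
  rho(1) = 0.634366 / 1.599293 = 0.3967.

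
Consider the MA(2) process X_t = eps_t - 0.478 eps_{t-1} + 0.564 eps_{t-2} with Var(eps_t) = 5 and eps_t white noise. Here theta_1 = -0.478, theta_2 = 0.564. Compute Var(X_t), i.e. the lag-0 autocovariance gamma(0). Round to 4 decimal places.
\gamma(0) = 7.7329

For an MA(q) process X_t = eps_t + sum_i theta_i eps_{t-i} with
Var(eps_t) = sigma^2, the variance is
  gamma(0) = sigma^2 * (1 + sum_i theta_i^2).
  sum_i theta_i^2 = (-0.478)^2 + (0.564)^2 = 0.228484 + 0.318096 = 0.54658.
  gamma(0) = 5 * (1 + 0.54658) = 5 * 1.54658 = 7.7329.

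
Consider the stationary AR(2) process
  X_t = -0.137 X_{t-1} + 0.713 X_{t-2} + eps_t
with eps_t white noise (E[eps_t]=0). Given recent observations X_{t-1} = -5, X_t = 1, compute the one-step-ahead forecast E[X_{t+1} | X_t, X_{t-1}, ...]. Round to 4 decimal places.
E[X_{t+1} \mid \mathcal F_t] = -3.7020

For an AR(p) model X_t = c + sum_i phi_i X_{t-i} + eps_t, the
one-step-ahead conditional mean is
  E[X_{t+1} | X_t, ...] = c + sum_i phi_i X_{t+1-i}.
Substitute known values:
  E[X_{t+1} | ...] = (-0.137) * (1) + (0.713) * (-5)
                   = -3.7020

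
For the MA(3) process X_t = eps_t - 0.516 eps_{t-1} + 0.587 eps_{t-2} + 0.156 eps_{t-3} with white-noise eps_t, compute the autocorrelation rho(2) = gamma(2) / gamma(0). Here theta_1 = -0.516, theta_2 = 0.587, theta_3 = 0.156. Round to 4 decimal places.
\rho(2) = 0.3098

For an MA(q) process with theta_0 = 1, the autocovariance is
  gamma(k) = sigma^2 * sum_{i=0..q-k} theta_i * theta_{i+k},
and rho(k) = gamma(k) / gamma(0). Sigma^2 cancels.
  numerator   = (1)*(0.587) + (-0.516)*(0.156) = 0.506504.
  denominator = (1)^2 + (-0.516)^2 + (0.587)^2 + (0.156)^2 = 1.635161.
  rho(2) = 0.506504 / 1.635161 = 0.3098.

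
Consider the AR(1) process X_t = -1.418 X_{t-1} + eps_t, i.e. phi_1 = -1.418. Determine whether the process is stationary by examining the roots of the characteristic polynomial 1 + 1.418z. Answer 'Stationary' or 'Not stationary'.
\text{Not stationary}

The AR(p) characteristic polynomial is P(z) = 1 + 1.418z.
Stationarity requires all roots to lie outside the unit circle, i.e. |z| > 1 for every root.
This is linear in z: 1 + (1.418) z = 0  =>  z = -1/(1.418) = -0.705219,  |z| = 0.705219.
Moduli of all roots: 0.7052.
All moduli strictly greater than 1? No.
Verdict: Not stationary.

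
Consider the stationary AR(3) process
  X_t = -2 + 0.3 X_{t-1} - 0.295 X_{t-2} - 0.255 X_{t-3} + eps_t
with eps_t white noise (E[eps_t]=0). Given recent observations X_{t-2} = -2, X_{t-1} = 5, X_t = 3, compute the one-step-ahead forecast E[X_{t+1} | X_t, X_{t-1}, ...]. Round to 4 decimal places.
E[X_{t+1} \mid \mathcal F_t] = -2.0650

For an AR(p) model X_t = c + sum_i phi_i X_{t-i} + eps_t, the
one-step-ahead conditional mean is
  E[X_{t+1} | X_t, ...] = c + sum_i phi_i X_{t+1-i}.
Substitute known values:
  E[X_{t+1} | ...] = -2 + (0.3) * (3) + (-0.295) * (5) + (-0.255) * (-2)
                   = -2.0650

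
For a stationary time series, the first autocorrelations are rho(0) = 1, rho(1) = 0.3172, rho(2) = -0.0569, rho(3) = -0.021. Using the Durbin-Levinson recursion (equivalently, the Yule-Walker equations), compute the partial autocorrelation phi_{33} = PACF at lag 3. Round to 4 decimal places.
\phi_{33} = 0.0640

The PACF at lag k is phi_{kk}, the last component of the solution
to the Yule-Walker system G_k phi = r_k where
  (G_k)_{ij} = rho(|i - j|), (r_k)_i = rho(i), i,j = 1..k.
Equivalently, Durbin-Levinson gives phi_{kk} iteratively:
  phi_{11} = rho(1)
  phi_{kk} = [rho(k) - sum_{j=1..k-1} phi_{k-1,j} rho(k-j)]
            / [1 - sum_{j=1..k-1} phi_{k-1,j} rho(j)],
  phi_{k,j} = phi_{k-1,j} - phi_{kk} phi_{k-1,k-j},  j = 1..k-1.
Step k = 1:
  phi_11 = rho(1) = 0.3172.
Step k = 2:
  phi_22 = [rho(2) - phi_11 rho(1)] / [1 - phi_11 rho(1)] = [-0.0569 - (0.3172)(0.3172)] / [1 - (0.3172)(0.3172)]
         = -0.15751584 / 0.89938416 = -0.175137.
  Update: phi_21 = phi_11 - phi_22 phi_11 = 0.3172 - (-0.175137)(0.3172) = 0.372754.
Step k = 3:
  phi_33 = [rho(3) - phi_21 rho(2) - phi_22 rho(1)] / [1 - phi_21 rho(1) - phi_22 rho(2)]
    numerator   = -0.021 - (0.372754)(-0.0569) - (-0.175137)(0.3172) = 0.05576328
    denominator = 1 - (0.372754)(0.3172) - (-0.175137)(-0.0569) = 0.87179724
  phi_33 = 0.05576328 / 0.87179724 = 0.064.
Therefore phi_{33} = 0.0640.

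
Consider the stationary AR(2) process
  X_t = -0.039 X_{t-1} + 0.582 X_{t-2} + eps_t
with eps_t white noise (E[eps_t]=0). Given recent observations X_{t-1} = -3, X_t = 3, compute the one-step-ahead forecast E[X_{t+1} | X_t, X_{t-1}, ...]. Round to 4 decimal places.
E[X_{t+1} \mid \mathcal F_t] = -1.8630

For an AR(p) model X_t = c + sum_i phi_i X_{t-i} + eps_t, the
one-step-ahead conditional mean is
  E[X_{t+1} | X_t, ...] = c + sum_i phi_i X_{t+1-i}.
Substitute known values:
  E[X_{t+1} | ...] = (-0.039) * (3) + (0.582) * (-3)
                   = -1.8630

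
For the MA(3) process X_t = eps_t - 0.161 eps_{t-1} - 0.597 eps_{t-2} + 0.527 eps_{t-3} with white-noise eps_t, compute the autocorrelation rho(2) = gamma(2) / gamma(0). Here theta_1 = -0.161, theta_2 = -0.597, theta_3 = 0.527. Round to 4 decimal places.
\rho(2) = -0.4107

For an MA(q) process with theta_0 = 1, the autocovariance is
  gamma(k) = sigma^2 * sum_{i=0..q-k} theta_i * theta_{i+k},
and rho(k) = gamma(k) / gamma(0). Sigma^2 cancels.
  numerator   = (1)*(-0.597) + (-0.161)*(0.527) = -0.681847.
  denominator = (1)^2 + (-0.161)^2 + (-0.597)^2 + (0.527)^2 = 1.660059.
  rho(2) = -0.681847 / 1.660059 = -0.4107.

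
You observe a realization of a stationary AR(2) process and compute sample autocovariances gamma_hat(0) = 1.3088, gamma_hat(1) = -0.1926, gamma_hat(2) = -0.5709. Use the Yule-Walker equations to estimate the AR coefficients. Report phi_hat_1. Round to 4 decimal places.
\hat\phi_{1} = -0.2160

The Yule-Walker equations for an AR(p) process read, in matrix form,
  Gamma_p phi = r_p,   with   (Gamma_p)_{ij} = gamma(|i - j|),
                       (r_p)_i = gamma(i),   i,j = 1..p.
Substitute the sample gammas (Toeplitz matrix and right-hand side of size 2):
  Gamma_p = [[1.3088, -0.1926], [-0.1926, 1.3088]]
  r_p     = [-0.1926, -0.5709]
Written out:
  1.3088 phi_1 - 0.1926 phi_2 = -0.1926
  -0.1926 phi_1 + 1.3088 phi_2 = -0.5709
Solve by Cramer's rule:
  det = gamma(0)^2 - gamma(1)^2 = (1.3088)^2 - (-0.1926)^2 = 1.71295744 - 0.03709476 = 1.67586268
  phi_hat_1 = [gamma(1) gamma(0) - gamma(1) gamma(2)] / det = [(-0.1926)(1.3088) - (-0.1926)(-0.5709)] / 1.67586268 = -0.36203022 / 1.67586268 = -0.216
  phi_hat_2 = [gamma(0) gamma(2) - gamma(1)^2] / det = [(1.3088)(-0.5709) - (-0.1926)^2] / 1.67586268 = -0.78428868 / 1.67586268 = -0.468
So phi_hat = [-0.2160, -0.4680].
Therefore phi_hat_1 = -0.2160.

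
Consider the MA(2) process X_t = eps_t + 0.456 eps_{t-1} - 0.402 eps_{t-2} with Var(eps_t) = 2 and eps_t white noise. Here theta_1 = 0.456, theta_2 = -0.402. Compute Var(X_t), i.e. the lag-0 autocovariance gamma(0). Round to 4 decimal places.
\gamma(0) = 2.7391

For an MA(q) process X_t = eps_t + sum_i theta_i eps_{t-i} with
Var(eps_t) = sigma^2, the variance is
  gamma(0) = sigma^2 * (1 + sum_i theta_i^2).
  sum_i theta_i^2 = (0.456)^2 + (-0.402)^2 = 0.207936 + 0.161604 = 0.36954.
  gamma(0) = 2 * (1 + 0.36954) = 2 * 1.36954 = 2.73908, which rounds to 2.7391.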